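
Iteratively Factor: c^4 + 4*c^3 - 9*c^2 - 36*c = (c)*(c^3 + 4*c^2 - 9*c - 36) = c*(c + 4)*(c^2 - 9) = c*(c - 3)*(c + 4)*(c + 3)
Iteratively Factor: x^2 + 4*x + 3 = (x + 3)*(x + 1)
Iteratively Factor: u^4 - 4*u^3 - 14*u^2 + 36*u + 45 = (u - 5)*(u^3 + u^2 - 9*u - 9) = (u - 5)*(u + 1)*(u^2 - 9) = (u - 5)*(u - 3)*(u + 1)*(u + 3)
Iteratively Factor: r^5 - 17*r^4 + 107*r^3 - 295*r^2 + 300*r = (r)*(r^4 - 17*r^3 + 107*r^2 - 295*r + 300) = r*(r - 5)*(r^3 - 12*r^2 + 47*r - 60) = r*(r - 5)*(r - 4)*(r^2 - 8*r + 15) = r*(r - 5)^2*(r - 4)*(r - 3)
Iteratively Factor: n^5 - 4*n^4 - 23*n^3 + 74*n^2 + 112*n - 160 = (n + 2)*(n^4 - 6*n^3 - 11*n^2 + 96*n - 80) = (n - 4)*(n + 2)*(n^3 - 2*n^2 - 19*n + 20) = (n - 4)*(n + 2)*(n + 4)*(n^2 - 6*n + 5) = (n - 4)*(n - 1)*(n + 2)*(n + 4)*(n - 5)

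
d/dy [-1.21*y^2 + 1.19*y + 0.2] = 1.19 - 2.42*y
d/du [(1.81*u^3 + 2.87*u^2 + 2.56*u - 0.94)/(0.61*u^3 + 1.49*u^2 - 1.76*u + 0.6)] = (-4.44089209850063e-16*u^5 + 0.946199999999999*u^4 - 9.4944*u^3 - 3.8874*u^2 + 6.2452*u - 0.1184)/(0.3721*u^6 + 1.8178*u^5 + 0.0729000000000002*u^4 - 4.5128*u^3 + 4.8856*u^2 - 2.112*u + 0.36)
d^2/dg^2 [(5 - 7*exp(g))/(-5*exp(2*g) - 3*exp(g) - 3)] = (175*exp(4*g) - 605*exp(3*g) - 855*exp(2*g) + 192*exp(g) + 108)*exp(g)/(125*exp(6*g) + 225*exp(5*g) + 360*exp(4*g) + 297*exp(3*g) + 216*exp(2*g) + 81*exp(g) + 27)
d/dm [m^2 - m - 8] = 2*m - 1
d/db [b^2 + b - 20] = 2*b + 1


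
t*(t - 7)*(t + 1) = t^3 - 6*t^2 - 7*t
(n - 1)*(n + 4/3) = n^2 + n/3 - 4/3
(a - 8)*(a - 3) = a^2 - 11*a + 24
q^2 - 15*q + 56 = (q - 8)*(q - 7)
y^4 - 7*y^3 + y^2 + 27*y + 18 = (y - 6)*(y - 3)*(y + 1)^2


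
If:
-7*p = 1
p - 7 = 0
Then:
No Solution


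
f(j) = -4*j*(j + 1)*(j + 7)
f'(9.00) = -1576.00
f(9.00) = -5760.00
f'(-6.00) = -76.00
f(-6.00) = -120.00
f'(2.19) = -225.71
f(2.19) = -256.81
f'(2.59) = -274.26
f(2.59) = -356.68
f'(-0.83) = 16.85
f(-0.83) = 3.48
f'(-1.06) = 26.36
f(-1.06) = -1.51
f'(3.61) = -415.43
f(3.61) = -706.29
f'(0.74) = -81.93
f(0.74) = -39.86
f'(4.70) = -593.88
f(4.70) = -1253.77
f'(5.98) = -839.84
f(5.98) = -2167.16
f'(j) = -4*j*(j + 1) - 4*j*(j + 7) - 4*(j + 1)*(j + 7) = -12*j^2 - 64*j - 28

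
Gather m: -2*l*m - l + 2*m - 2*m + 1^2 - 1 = -2*l*m - l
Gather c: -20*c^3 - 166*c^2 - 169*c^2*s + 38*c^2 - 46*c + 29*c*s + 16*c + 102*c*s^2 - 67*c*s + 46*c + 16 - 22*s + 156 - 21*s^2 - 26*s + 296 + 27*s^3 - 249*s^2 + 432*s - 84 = -20*c^3 + c^2*(-169*s - 128) + c*(102*s^2 - 38*s + 16) + 27*s^3 - 270*s^2 + 384*s + 384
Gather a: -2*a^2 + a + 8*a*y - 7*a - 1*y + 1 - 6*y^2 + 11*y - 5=-2*a^2 + a*(8*y - 6) - 6*y^2 + 10*y - 4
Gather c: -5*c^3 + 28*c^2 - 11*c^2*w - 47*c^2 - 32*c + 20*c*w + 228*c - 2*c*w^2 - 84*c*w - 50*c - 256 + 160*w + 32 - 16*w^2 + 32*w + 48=-5*c^3 + c^2*(-11*w - 19) + c*(-2*w^2 - 64*w + 146) - 16*w^2 + 192*w - 176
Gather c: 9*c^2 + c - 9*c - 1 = 9*c^2 - 8*c - 1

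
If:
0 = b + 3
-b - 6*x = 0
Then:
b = -3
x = 1/2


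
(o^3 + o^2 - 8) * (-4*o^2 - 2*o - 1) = -4*o^5 - 6*o^4 - 3*o^3 + 31*o^2 + 16*o + 8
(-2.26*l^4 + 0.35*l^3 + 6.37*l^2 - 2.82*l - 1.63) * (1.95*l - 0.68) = -4.407*l^5 + 2.2193*l^4 + 12.1835*l^3 - 9.8306*l^2 - 1.2609*l + 1.1084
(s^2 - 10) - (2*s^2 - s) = -s^2 + s - 10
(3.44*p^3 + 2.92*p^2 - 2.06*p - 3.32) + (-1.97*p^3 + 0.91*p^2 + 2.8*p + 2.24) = 1.47*p^3 + 3.83*p^2 + 0.74*p - 1.08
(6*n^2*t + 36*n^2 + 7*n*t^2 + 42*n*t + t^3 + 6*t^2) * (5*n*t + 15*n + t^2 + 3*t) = 30*n^3*t^2 + 270*n^3*t + 540*n^3 + 41*n^2*t^3 + 369*n^2*t^2 + 738*n^2*t + 12*n*t^4 + 108*n*t^3 + 216*n*t^2 + t^5 + 9*t^4 + 18*t^3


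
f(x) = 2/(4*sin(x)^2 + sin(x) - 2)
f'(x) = 2*(-8*sin(x)*cos(x) - cos(x))/(4*sin(x)^2 + sin(x) - 2)^2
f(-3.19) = -1.03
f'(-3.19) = 0.73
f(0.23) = -1.28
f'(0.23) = -2.25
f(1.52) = 0.67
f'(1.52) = -0.10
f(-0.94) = -10.05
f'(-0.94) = 162.72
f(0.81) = 2.43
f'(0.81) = -13.84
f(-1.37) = 2.32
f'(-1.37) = 3.68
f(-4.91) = 0.71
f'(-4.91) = -0.43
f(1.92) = 0.81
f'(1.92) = 0.95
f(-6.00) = -1.42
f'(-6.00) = -3.13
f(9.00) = -2.20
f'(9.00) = 9.49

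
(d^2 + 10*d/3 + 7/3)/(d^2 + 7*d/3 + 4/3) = (3*d + 7)/(3*d + 4)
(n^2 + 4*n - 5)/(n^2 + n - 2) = (n + 5)/(n + 2)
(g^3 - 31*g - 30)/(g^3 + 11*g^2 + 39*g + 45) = (g^2 - 5*g - 6)/(g^2 + 6*g + 9)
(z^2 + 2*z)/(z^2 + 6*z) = (z + 2)/(z + 6)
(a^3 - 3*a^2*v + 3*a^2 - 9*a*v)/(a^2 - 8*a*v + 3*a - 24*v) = a*(-a + 3*v)/(-a + 8*v)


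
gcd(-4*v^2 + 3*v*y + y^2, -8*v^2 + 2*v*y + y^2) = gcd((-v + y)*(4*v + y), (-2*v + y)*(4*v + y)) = 4*v + y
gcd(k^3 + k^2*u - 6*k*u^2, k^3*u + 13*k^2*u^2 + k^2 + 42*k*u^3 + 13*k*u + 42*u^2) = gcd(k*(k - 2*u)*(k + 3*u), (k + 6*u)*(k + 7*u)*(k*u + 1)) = 1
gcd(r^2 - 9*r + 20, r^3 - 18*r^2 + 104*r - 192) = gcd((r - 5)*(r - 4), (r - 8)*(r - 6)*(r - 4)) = r - 4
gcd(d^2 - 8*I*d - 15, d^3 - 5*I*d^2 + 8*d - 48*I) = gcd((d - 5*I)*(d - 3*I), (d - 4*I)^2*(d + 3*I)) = 1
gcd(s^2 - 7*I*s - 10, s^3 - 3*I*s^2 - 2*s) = s - 2*I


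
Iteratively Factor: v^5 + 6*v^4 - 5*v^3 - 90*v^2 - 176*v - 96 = (v + 3)*(v^4 + 3*v^3 - 14*v^2 - 48*v - 32) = (v + 2)*(v + 3)*(v^3 + v^2 - 16*v - 16) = (v - 4)*(v + 2)*(v + 3)*(v^2 + 5*v + 4) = (v - 4)*(v + 2)*(v + 3)*(v + 4)*(v + 1)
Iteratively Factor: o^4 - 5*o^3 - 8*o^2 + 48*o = (o - 4)*(o^3 - o^2 - 12*o) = o*(o - 4)*(o^2 - o - 12) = o*(o - 4)*(o + 3)*(o - 4)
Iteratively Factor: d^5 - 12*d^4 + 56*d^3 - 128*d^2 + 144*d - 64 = (d - 2)*(d^4 - 10*d^3 + 36*d^2 - 56*d + 32) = (d - 4)*(d - 2)*(d^3 - 6*d^2 + 12*d - 8) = (d - 4)*(d - 2)^2*(d^2 - 4*d + 4) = (d - 4)*(d - 2)^3*(d - 2)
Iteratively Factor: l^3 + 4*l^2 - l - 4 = (l + 4)*(l^2 - 1) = (l + 1)*(l + 4)*(l - 1)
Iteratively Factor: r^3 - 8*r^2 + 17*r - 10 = (r - 1)*(r^2 - 7*r + 10) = (r - 2)*(r - 1)*(r - 5)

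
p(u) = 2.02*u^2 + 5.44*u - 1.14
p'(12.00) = 53.92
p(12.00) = 355.02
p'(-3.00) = -6.68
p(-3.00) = 0.72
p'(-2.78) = -5.79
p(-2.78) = -0.65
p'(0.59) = 7.82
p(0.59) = 2.77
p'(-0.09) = 5.08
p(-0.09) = -1.61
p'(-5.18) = -15.49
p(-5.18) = 24.88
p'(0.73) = 8.39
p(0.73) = 3.91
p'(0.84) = 8.83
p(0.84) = 4.85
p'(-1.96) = -2.48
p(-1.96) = -4.04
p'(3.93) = 21.32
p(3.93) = 51.44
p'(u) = 4.04*u + 5.44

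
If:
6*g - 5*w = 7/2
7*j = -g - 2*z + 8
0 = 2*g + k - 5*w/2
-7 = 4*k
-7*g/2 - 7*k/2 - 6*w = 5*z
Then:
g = 0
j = 387/700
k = -7/4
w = -7/10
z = 413/200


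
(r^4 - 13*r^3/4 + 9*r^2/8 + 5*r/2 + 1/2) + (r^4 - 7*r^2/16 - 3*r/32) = 2*r^4 - 13*r^3/4 + 11*r^2/16 + 77*r/32 + 1/2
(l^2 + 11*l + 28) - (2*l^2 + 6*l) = -l^2 + 5*l + 28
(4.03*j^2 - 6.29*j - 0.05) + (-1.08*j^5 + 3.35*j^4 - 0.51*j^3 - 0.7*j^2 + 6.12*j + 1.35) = -1.08*j^5 + 3.35*j^4 - 0.51*j^3 + 3.33*j^2 - 0.17*j + 1.3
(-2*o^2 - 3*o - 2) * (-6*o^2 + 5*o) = 12*o^4 + 8*o^3 - 3*o^2 - 10*o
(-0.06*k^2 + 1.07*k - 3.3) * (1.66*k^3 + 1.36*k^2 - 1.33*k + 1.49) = -0.0996*k^5 + 1.6946*k^4 - 3.943*k^3 - 6.0005*k^2 + 5.9833*k - 4.917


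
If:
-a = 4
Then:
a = -4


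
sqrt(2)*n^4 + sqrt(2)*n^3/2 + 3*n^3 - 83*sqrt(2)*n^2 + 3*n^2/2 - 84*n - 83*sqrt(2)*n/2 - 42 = (n + 1/2)*(n - 6*sqrt(2))*(n + 7*sqrt(2))*(sqrt(2)*n + 1)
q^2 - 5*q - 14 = (q - 7)*(q + 2)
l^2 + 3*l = l*(l + 3)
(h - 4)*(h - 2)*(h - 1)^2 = h^4 - 8*h^3 + 21*h^2 - 22*h + 8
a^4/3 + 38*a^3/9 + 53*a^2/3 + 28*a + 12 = (a/3 + 1)*(a + 2/3)*(a + 3)*(a + 6)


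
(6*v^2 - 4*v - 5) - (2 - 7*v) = 6*v^2 + 3*v - 7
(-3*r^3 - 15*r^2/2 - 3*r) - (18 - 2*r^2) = -3*r^3 - 11*r^2/2 - 3*r - 18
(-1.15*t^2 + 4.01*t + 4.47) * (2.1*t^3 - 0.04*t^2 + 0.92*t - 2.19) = -2.415*t^5 + 8.467*t^4 + 8.1686*t^3 + 6.0289*t^2 - 4.6695*t - 9.7893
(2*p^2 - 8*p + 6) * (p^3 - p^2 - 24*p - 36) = 2*p^5 - 10*p^4 - 34*p^3 + 114*p^2 + 144*p - 216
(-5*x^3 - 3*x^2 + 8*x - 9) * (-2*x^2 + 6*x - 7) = 10*x^5 - 24*x^4 + x^3 + 87*x^2 - 110*x + 63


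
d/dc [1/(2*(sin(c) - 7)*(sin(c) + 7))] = -sin(2*c)/(2*(sin(c) - 7)^2*(sin(c) + 7)^2)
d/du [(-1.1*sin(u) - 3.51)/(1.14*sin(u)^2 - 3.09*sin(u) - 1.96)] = (1.254*sin(u)^2 + 8.0028*sin(u) - 8.6899)*cos(u)/(1.2996*sin(u)^4 - 7.0452*sin(u)^3 + 5.0793*sin(u)^2 + 12.1128*sin(u) + 3.8416)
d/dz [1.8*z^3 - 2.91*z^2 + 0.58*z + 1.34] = 5.4*z^2 - 5.82*z + 0.58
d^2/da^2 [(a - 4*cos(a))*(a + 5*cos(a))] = -a*cos(a) - 80*sin(a)^2 - 2*sin(a) + 42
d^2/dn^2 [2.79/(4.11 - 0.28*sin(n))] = (0.218736*sin(n)^2 + 3.210732*sin(n) - 0.437472)/(0.28*sin(n) - 4.11)^3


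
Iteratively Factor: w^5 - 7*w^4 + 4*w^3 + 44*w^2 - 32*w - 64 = (w + 1)*(w^4 - 8*w^3 + 12*w^2 + 32*w - 64) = (w - 2)*(w + 1)*(w^3 - 6*w^2 + 32) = (w - 2)*(w + 1)*(w + 2)*(w^2 - 8*w + 16) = (w - 4)*(w - 2)*(w + 1)*(w + 2)*(w - 4)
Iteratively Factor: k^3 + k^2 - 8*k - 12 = (k - 3)*(k^2 + 4*k + 4) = (k - 3)*(k + 2)*(k + 2)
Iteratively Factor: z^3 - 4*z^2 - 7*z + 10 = (z - 5)*(z^2 + z - 2) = (z - 5)*(z - 1)*(z + 2)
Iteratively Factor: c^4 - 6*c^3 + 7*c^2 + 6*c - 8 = (c + 1)*(c^3 - 7*c^2 + 14*c - 8) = (c - 4)*(c + 1)*(c^2 - 3*c + 2) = (c - 4)*(c - 2)*(c + 1)*(c - 1)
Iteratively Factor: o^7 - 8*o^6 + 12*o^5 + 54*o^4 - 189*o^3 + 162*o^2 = (o - 3)*(o^6 - 5*o^5 - 3*o^4 + 45*o^3 - 54*o^2) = o*(o - 3)*(o^5 - 5*o^4 - 3*o^3 + 45*o^2 - 54*o) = o*(o - 3)^2*(o^4 - 2*o^3 - 9*o^2 + 18*o) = o*(o - 3)^2*(o + 3)*(o^3 - 5*o^2 + 6*o) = o*(o - 3)^3*(o + 3)*(o^2 - 2*o) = o*(o - 3)^3*(o - 2)*(o + 3)*(o)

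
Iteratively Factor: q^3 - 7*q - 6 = (q - 3)*(q^2 + 3*q + 2) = (q - 3)*(q + 1)*(q + 2)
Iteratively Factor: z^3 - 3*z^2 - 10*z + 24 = (z - 4)*(z^2 + z - 6) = (z - 4)*(z - 2)*(z + 3)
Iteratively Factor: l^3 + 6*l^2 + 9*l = (l)*(l^2 + 6*l + 9) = l*(l + 3)*(l + 3)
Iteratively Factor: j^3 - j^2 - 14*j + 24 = (j - 3)*(j^2 + 2*j - 8) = (j - 3)*(j + 4)*(j - 2)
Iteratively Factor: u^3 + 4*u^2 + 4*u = (u + 2)*(u^2 + 2*u) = (u + 2)^2*(u)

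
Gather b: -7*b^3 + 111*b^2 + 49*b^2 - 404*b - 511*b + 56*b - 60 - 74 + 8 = -7*b^3 + 160*b^2 - 859*b - 126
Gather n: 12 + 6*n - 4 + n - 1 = 7*n + 7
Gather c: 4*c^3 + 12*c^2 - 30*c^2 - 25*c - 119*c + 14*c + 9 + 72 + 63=4*c^3 - 18*c^2 - 130*c + 144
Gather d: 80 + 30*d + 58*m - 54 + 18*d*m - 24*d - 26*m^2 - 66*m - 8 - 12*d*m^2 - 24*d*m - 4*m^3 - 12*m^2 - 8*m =d*(-12*m^2 - 6*m + 6) - 4*m^3 - 38*m^2 - 16*m + 18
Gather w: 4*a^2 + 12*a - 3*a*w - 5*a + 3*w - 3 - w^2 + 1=4*a^2 + 7*a - w^2 + w*(3 - 3*a) - 2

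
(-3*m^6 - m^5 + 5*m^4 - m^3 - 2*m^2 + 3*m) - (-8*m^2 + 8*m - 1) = -3*m^6 - m^5 + 5*m^4 - m^3 + 6*m^2 - 5*m + 1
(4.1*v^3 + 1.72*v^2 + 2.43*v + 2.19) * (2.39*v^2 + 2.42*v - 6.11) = 9.799*v^5 + 14.0328*v^4 - 15.0809*v^3 + 0.6055*v^2 - 9.5475*v - 13.3809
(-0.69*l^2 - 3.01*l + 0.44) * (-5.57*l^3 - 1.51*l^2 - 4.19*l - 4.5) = 3.8433*l^5 + 17.8076*l^4 + 4.9854*l^3 + 15.0525*l^2 + 11.7014*l - 1.98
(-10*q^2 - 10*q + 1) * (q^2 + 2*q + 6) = -10*q^4 - 30*q^3 - 79*q^2 - 58*q + 6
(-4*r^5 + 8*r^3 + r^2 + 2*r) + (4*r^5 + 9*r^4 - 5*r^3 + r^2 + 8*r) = 9*r^4 + 3*r^3 + 2*r^2 + 10*r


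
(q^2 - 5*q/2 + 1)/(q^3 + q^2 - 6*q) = (q - 1/2)/(q*(q + 3))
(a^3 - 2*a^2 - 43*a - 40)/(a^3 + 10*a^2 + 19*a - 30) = (a^2 - 7*a - 8)/(a^2 + 5*a - 6)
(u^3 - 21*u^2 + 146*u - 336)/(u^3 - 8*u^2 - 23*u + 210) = (u - 8)/(u + 5)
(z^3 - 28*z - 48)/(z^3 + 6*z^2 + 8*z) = (z - 6)/z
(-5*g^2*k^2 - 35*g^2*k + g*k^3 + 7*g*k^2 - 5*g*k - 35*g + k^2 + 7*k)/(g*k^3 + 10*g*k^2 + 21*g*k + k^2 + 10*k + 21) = (-5*g + k)/(k + 3)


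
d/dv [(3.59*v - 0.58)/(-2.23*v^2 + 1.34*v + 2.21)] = (8.0057*v^2 - 2.5868*v + 8.7111)/(4.9729*v^4 - 5.9764*v^3 - 8.061*v^2 + 5.9228*v + 4.8841)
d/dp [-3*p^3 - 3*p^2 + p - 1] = -9*p^2 - 6*p + 1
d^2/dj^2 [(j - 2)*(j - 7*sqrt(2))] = 2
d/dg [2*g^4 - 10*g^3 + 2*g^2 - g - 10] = 8*g^3 - 30*g^2 + 4*g - 1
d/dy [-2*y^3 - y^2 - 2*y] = -6*y^2 - 2*y - 2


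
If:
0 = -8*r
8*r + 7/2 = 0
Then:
No Solution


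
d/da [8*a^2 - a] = 16*a - 1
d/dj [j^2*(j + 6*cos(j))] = 3*j*(-2*j*sin(j) + j + 4*cos(j))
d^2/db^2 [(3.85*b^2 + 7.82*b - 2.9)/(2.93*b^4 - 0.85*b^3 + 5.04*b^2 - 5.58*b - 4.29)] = (198.31119*b^8 + 748.076466*b^7 - 917.67975*b^6 + 1698.792504*b^5 + 821.994708*b^4 + 2697.434514*b^3 - 804.6702*b^2 + 1567.278252*b - 538.678278)/(25.153757*b^12 - 21.891495*b^11 + 136.154463*b^10 - 219.638071*b^9 + 207.098541*b^8 - 507.169116*b^7 + 155.735037*b^6 + 26.483112*b^5 + 183.550995*b^4 + 503.219601*b^3 - 122.455476*b^2 - 308.084634*b - 78.953589)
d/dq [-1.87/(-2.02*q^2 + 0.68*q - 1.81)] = (1.2716 - 7.5548*q)/(2.02*q^2 - 0.68*q + 1.81)^2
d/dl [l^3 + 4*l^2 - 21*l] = 3*l^2 + 8*l - 21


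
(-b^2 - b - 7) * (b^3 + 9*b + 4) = -b^5 - b^4 - 16*b^3 - 13*b^2 - 67*b - 28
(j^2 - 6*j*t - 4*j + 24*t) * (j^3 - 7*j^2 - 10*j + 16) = j^5 - 6*j^4*t - 11*j^4 + 66*j^3*t + 18*j^3 - 108*j^2*t + 56*j^2 - 336*j*t - 64*j + 384*t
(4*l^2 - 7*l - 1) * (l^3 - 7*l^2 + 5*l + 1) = 4*l^5 - 35*l^4 + 68*l^3 - 24*l^2 - 12*l - 1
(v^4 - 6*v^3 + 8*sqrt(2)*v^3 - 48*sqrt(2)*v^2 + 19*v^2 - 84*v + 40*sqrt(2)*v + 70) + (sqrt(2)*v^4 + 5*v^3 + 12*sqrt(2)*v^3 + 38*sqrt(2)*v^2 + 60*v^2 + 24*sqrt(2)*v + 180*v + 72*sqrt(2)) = v^4 + sqrt(2)*v^4 - v^3 + 20*sqrt(2)*v^3 - 10*sqrt(2)*v^2 + 79*v^2 + 64*sqrt(2)*v + 96*v + 70 + 72*sqrt(2)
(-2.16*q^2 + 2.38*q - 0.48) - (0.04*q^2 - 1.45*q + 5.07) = -2.2*q^2 + 3.83*q - 5.55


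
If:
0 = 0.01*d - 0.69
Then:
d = 69.00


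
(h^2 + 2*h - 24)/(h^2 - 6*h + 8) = (h + 6)/(h - 2)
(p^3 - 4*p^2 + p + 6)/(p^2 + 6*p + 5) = (p^2 - 5*p + 6)/(p + 5)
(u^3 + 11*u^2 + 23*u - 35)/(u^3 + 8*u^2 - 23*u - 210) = (u^2 + 4*u - 5)/(u^2 + u - 30)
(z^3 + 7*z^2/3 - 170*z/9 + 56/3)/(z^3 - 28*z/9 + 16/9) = (3*z^2 + 11*z - 42)/(3*z^2 + 4*z - 4)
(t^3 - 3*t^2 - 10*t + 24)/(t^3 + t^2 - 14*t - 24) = (t - 2)/(t + 2)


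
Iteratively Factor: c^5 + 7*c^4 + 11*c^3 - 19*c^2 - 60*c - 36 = (c + 2)*(c^4 + 5*c^3 + c^2 - 21*c - 18) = (c + 1)*(c + 2)*(c^3 + 4*c^2 - 3*c - 18) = (c - 2)*(c + 1)*(c + 2)*(c^2 + 6*c + 9) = (c - 2)*(c + 1)*(c + 2)*(c + 3)*(c + 3)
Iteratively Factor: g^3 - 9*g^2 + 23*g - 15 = (g - 5)*(g^2 - 4*g + 3) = (g - 5)*(g - 3)*(g - 1)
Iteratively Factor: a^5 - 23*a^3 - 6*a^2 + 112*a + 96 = (a - 3)*(a^4 + 3*a^3 - 14*a^2 - 48*a - 32) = (a - 3)*(a + 4)*(a^3 - a^2 - 10*a - 8) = (a - 4)*(a - 3)*(a + 4)*(a^2 + 3*a + 2) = (a - 4)*(a - 3)*(a + 1)*(a + 4)*(a + 2)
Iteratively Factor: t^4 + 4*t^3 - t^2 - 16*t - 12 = (t + 2)*(t^3 + 2*t^2 - 5*t - 6) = (t - 2)*(t + 2)*(t^2 + 4*t + 3) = (t - 2)*(t + 1)*(t + 2)*(t + 3)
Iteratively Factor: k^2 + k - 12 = (k - 3)*(k + 4)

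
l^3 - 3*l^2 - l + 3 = (l - 3)*(l - 1)*(l + 1)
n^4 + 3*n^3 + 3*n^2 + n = n*(n + 1)^3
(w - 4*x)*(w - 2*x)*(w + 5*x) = w^3 - w^2*x - 22*w*x^2 + 40*x^3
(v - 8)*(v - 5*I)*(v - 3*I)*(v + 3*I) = v^4 - 8*v^3 - 5*I*v^3 + 9*v^2 + 40*I*v^2 - 72*v - 45*I*v + 360*I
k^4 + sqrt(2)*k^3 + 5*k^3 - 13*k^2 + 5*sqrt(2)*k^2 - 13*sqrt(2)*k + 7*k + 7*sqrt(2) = (k - 1)^2*(k + 7)*(k + sqrt(2))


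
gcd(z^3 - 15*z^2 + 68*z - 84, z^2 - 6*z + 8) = z - 2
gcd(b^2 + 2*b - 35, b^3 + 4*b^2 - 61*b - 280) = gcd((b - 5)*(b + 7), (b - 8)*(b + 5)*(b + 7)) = b + 7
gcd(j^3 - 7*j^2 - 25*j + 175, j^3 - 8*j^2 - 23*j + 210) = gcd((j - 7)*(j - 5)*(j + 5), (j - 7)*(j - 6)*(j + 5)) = j^2 - 2*j - 35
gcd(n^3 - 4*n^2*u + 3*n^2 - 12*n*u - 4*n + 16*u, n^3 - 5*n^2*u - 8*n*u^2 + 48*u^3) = -n + 4*u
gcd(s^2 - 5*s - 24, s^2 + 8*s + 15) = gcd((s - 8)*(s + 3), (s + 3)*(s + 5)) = s + 3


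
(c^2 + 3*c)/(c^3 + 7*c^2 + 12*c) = 1/(c + 4)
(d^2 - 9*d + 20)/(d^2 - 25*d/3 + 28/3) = 3*(d^2 - 9*d + 20)/(3*d^2 - 25*d + 28)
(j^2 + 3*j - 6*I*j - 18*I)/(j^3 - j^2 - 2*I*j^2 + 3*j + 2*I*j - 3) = (j^2 + j*(3 - 6*I) - 18*I)/(j^3 + j^2*(-1 - 2*I) + j*(3 + 2*I) - 3)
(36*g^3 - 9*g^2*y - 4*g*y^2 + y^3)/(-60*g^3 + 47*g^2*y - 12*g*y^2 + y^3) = (3*g + y)/(-5*g + y)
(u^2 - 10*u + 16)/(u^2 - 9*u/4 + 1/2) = 4*(u - 8)/(4*u - 1)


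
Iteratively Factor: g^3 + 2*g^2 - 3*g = (g + 3)*(g^2 - g) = g*(g + 3)*(g - 1)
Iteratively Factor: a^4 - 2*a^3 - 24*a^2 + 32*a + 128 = (a + 2)*(a^3 - 4*a^2 - 16*a + 64) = (a - 4)*(a + 2)*(a^2 - 16) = (a - 4)^2*(a + 2)*(a + 4)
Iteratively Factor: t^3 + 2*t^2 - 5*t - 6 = (t + 1)*(t^2 + t - 6) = (t + 1)*(t + 3)*(t - 2)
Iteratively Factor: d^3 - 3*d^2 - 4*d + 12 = (d + 2)*(d^2 - 5*d + 6) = (d - 3)*(d + 2)*(d - 2)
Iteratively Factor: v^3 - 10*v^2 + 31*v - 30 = (v - 5)*(v^2 - 5*v + 6) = (v - 5)*(v - 2)*(v - 3)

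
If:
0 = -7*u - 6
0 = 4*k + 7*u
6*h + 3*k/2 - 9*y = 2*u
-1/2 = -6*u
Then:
No Solution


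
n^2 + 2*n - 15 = (n - 3)*(n + 5)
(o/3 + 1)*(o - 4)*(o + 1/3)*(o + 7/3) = o^4/3 + 5*o^3/9 - 125*o^2/27 - 295*o/27 - 28/9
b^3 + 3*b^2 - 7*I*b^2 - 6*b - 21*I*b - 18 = (b + 3)*(b - 6*I)*(b - I)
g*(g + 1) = g^2 + g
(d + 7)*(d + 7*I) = d^2 + 7*d + 7*I*d + 49*I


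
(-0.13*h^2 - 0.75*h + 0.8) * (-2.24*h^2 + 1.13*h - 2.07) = 0.2912*h^4 + 1.5331*h^3 - 2.3704*h^2 + 2.4565*h - 1.656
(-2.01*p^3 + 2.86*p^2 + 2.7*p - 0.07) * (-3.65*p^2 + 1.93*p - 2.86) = 7.3365*p^5 - 14.3183*p^4 + 1.4134*p^3 - 2.7131*p^2 - 7.8571*p + 0.2002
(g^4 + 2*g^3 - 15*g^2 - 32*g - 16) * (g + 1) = g^5 + 3*g^4 - 13*g^3 - 47*g^2 - 48*g - 16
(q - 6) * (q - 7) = q^2 - 13*q + 42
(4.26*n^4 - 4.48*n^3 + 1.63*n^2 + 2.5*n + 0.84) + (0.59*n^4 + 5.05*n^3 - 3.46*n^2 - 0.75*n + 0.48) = 4.85*n^4 + 0.569999999999999*n^3 - 1.83*n^2 + 1.75*n + 1.32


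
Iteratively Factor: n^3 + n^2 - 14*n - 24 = (n + 3)*(n^2 - 2*n - 8) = (n - 4)*(n + 3)*(n + 2)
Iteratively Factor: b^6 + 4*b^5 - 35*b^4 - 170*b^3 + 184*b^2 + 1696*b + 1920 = (b - 5)*(b^5 + 9*b^4 + 10*b^3 - 120*b^2 - 416*b - 384) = (b - 5)*(b - 4)*(b^4 + 13*b^3 + 62*b^2 + 128*b + 96) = (b - 5)*(b - 4)*(b + 3)*(b^3 + 10*b^2 + 32*b + 32) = (b - 5)*(b - 4)*(b + 3)*(b + 4)*(b^2 + 6*b + 8) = (b - 5)*(b - 4)*(b + 3)*(b + 4)^2*(b + 2)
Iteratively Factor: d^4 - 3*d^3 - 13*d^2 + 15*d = (d - 1)*(d^3 - 2*d^2 - 15*d) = d*(d - 1)*(d^2 - 2*d - 15) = d*(d - 5)*(d - 1)*(d + 3)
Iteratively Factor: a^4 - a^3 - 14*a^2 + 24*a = (a - 2)*(a^3 + a^2 - 12*a) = (a - 2)*(a + 4)*(a^2 - 3*a) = (a - 3)*(a - 2)*(a + 4)*(a)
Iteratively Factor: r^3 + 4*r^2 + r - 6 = (r - 1)*(r^2 + 5*r + 6) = (r - 1)*(r + 2)*(r + 3)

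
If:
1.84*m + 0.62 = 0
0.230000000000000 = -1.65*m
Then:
No Solution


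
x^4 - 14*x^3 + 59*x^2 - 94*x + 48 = (x - 8)*(x - 3)*(x - 2)*(x - 1)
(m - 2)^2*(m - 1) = m^3 - 5*m^2 + 8*m - 4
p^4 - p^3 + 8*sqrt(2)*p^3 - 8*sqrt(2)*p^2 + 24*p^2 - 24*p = p*(p - 1)*(p + 2*sqrt(2))*(p + 6*sqrt(2))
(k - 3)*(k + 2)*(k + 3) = k^3 + 2*k^2 - 9*k - 18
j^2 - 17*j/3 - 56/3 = (j - 8)*(j + 7/3)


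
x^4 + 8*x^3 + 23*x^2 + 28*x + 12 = (x + 1)*(x + 2)^2*(x + 3)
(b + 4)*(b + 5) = b^2 + 9*b + 20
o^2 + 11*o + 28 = (o + 4)*(o + 7)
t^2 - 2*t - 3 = (t - 3)*(t + 1)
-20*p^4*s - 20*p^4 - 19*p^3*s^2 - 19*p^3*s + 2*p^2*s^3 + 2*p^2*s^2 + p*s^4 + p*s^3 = (-4*p + s)*(p + s)*(5*p + s)*(p*s + p)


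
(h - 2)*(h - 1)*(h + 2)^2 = h^4 + h^3 - 6*h^2 - 4*h + 8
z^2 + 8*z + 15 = (z + 3)*(z + 5)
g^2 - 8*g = g*(g - 8)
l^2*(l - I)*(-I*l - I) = -I*l^4 - l^3 - I*l^3 - l^2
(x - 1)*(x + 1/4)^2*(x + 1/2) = x^4 - 11*x^2/16 - 9*x/32 - 1/32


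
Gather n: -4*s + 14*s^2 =14*s^2 - 4*s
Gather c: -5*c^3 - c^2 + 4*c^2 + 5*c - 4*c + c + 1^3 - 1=-5*c^3 + 3*c^2 + 2*c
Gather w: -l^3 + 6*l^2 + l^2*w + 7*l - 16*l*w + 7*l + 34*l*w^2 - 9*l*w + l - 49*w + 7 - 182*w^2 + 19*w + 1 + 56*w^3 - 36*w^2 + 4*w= -l^3 + 6*l^2 + 15*l + 56*w^3 + w^2*(34*l - 218) + w*(l^2 - 25*l - 26) + 8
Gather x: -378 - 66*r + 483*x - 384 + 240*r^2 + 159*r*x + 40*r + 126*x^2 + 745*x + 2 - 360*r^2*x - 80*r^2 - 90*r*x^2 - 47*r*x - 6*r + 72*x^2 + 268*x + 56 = 160*r^2 - 32*r + x^2*(198 - 90*r) + x*(-360*r^2 + 112*r + 1496) - 704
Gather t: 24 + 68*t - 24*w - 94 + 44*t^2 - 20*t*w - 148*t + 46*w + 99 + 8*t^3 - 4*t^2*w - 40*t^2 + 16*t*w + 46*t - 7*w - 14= 8*t^3 + t^2*(4 - 4*w) + t*(-4*w - 34) + 15*w + 15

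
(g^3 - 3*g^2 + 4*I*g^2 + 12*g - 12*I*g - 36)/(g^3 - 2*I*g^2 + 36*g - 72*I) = (g - 3)/(g - 6*I)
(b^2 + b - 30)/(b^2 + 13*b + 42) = (b - 5)/(b + 7)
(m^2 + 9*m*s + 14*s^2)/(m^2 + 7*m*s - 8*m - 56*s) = (m + 2*s)/(m - 8)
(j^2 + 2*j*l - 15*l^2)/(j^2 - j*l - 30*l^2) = (j - 3*l)/(j - 6*l)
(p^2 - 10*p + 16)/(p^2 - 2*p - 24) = (-p^2 + 10*p - 16)/(-p^2 + 2*p + 24)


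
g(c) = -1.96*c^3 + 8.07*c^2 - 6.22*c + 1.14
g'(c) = -5.88*c^2 + 16.14*c - 6.22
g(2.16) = 5.60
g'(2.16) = 1.21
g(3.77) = -12.63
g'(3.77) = -28.94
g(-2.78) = 122.91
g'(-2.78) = -96.53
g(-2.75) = 120.04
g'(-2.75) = -95.07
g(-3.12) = 158.63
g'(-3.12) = -113.82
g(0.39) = -0.17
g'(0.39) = -0.82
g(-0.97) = 16.56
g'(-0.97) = -27.41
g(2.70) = 4.60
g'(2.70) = -5.51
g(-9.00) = 2139.63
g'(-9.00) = -627.76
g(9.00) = -830.01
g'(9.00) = -337.24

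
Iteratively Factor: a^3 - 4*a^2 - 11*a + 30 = (a + 3)*(a^2 - 7*a + 10) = (a - 5)*(a + 3)*(a - 2)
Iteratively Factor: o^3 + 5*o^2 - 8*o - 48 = (o + 4)*(o^2 + o - 12) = (o + 4)^2*(o - 3)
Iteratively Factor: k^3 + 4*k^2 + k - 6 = (k + 2)*(k^2 + 2*k - 3) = (k - 1)*(k + 2)*(k + 3)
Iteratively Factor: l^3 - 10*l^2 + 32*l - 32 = (l - 2)*(l^2 - 8*l + 16) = (l - 4)*(l - 2)*(l - 4)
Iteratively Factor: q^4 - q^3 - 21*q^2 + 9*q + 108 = (q - 3)*(q^3 + 2*q^2 - 15*q - 36) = (q - 4)*(q - 3)*(q^2 + 6*q + 9) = (q - 4)*(q - 3)*(q + 3)*(q + 3)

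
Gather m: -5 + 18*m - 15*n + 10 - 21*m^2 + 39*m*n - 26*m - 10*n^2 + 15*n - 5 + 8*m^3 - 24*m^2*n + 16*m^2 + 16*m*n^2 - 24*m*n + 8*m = 8*m^3 + m^2*(-24*n - 5) + m*(16*n^2 + 15*n) - 10*n^2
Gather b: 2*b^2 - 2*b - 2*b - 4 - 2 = 2*b^2 - 4*b - 6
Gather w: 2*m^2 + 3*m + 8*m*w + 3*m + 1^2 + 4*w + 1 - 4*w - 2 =2*m^2 + 8*m*w + 6*m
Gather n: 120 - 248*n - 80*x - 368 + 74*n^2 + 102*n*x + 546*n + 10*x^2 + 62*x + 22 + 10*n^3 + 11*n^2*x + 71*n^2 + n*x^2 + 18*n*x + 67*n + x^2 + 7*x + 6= 10*n^3 + n^2*(11*x + 145) + n*(x^2 + 120*x + 365) + 11*x^2 - 11*x - 220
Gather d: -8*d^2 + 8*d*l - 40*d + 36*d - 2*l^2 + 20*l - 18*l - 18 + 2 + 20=-8*d^2 + d*(8*l - 4) - 2*l^2 + 2*l + 4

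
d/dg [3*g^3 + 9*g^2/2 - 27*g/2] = 9*g^2 + 9*g - 27/2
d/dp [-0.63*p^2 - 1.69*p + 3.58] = -1.26*p - 1.69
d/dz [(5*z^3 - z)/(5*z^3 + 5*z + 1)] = (60*z^3 + 15*z^2 - 1)/(25*z^6 + 50*z^4 + 10*z^3 + 25*z^2 + 10*z + 1)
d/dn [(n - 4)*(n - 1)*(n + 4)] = 3*n^2 - 2*n - 16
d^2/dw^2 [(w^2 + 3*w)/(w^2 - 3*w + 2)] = 4*(3*w^3 - 3*w^2 - 9*w + 11)/(w^6 - 9*w^5 + 33*w^4 - 63*w^3 + 66*w^2 - 36*w + 8)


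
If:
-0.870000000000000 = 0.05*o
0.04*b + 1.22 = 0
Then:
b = -30.50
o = -17.40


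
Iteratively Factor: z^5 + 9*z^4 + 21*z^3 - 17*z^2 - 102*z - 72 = (z + 3)*(z^4 + 6*z^3 + 3*z^2 - 26*z - 24) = (z + 1)*(z + 3)*(z^3 + 5*z^2 - 2*z - 24) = (z - 2)*(z + 1)*(z + 3)*(z^2 + 7*z + 12) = (z - 2)*(z + 1)*(z + 3)^2*(z + 4)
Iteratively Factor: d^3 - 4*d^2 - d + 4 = (d - 4)*(d^2 - 1) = (d - 4)*(d - 1)*(d + 1)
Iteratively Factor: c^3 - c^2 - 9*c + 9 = (c - 1)*(c^2 - 9) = (c - 1)*(c + 3)*(c - 3)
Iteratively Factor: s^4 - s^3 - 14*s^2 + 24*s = (s - 2)*(s^3 + s^2 - 12*s) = (s - 2)*(s + 4)*(s^2 - 3*s) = (s - 3)*(s - 2)*(s + 4)*(s)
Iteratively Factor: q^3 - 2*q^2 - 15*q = (q - 5)*(q^2 + 3*q) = q*(q - 5)*(q + 3)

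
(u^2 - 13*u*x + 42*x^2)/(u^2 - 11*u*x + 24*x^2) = (u^2 - 13*u*x + 42*x^2)/(u^2 - 11*u*x + 24*x^2)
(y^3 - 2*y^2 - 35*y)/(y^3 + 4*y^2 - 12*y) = (y^2 - 2*y - 35)/(y^2 + 4*y - 12)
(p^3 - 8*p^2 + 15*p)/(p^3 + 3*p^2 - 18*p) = (p - 5)/(p + 6)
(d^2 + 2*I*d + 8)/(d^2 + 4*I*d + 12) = (d + 4*I)/(d + 6*I)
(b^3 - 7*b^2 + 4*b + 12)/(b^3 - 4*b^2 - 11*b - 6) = (b - 2)/(b + 1)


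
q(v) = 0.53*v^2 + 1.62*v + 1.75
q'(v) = 1.06*v + 1.62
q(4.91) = 22.48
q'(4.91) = 6.82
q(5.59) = 27.37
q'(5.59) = 7.55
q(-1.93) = 0.60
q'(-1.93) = -0.43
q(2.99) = 11.33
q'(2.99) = 4.79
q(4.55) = 20.09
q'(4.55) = 6.44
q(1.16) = 4.34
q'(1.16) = 2.85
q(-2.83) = 1.41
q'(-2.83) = -1.38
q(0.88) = 3.59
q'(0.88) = 2.55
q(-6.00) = 11.11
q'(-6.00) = -4.74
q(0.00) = 1.75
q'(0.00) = 1.62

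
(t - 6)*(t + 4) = t^2 - 2*t - 24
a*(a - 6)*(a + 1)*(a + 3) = a^4 - 2*a^3 - 21*a^2 - 18*a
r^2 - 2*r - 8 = (r - 4)*(r + 2)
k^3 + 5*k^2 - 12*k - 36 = (k - 3)*(k + 2)*(k + 6)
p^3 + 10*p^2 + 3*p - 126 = (p - 3)*(p + 6)*(p + 7)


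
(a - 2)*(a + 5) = a^2 + 3*a - 10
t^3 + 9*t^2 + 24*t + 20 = (t + 2)^2*(t + 5)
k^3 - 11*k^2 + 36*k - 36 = (k - 6)*(k - 3)*(k - 2)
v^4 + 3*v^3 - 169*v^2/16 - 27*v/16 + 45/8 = (v - 2)*(v - 3/4)*(v + 3/4)*(v + 5)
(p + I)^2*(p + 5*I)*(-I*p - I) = -I*p^4 + 7*p^3 - I*p^3 + 7*p^2 + 11*I*p^2 - 5*p + 11*I*p - 5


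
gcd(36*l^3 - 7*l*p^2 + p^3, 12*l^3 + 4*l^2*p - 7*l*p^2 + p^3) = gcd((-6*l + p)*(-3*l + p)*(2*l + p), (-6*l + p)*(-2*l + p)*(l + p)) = -6*l + p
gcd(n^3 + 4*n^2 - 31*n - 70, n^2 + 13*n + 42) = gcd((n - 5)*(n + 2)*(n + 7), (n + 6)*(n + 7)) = n + 7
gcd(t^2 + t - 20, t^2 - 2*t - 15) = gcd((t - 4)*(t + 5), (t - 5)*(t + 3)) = 1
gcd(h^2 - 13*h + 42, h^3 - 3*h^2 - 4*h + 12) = 1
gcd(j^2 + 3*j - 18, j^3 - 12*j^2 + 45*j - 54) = j - 3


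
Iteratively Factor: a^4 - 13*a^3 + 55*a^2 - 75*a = (a - 3)*(a^3 - 10*a^2 + 25*a) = (a - 5)*(a - 3)*(a^2 - 5*a) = a*(a - 5)*(a - 3)*(a - 5)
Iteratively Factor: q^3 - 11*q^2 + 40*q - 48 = (q - 4)*(q^2 - 7*q + 12) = (q - 4)^2*(q - 3)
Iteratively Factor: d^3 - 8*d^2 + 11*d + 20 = (d - 4)*(d^2 - 4*d - 5) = (d - 5)*(d - 4)*(d + 1)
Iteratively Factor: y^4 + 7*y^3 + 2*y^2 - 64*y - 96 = (y - 3)*(y^3 + 10*y^2 + 32*y + 32) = (y - 3)*(y + 2)*(y^2 + 8*y + 16) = (y - 3)*(y + 2)*(y + 4)*(y + 4)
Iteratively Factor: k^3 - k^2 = (k)*(k^2 - k) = k^2*(k - 1)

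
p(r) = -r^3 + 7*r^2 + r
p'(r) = -3*r^2 + 14*r + 1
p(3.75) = 49.45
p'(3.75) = 11.31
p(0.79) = 4.67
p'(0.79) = 10.19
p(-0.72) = 3.28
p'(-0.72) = -10.64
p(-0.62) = 2.31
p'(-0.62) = -8.83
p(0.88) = 5.62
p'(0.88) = 11.00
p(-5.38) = 352.95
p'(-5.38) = -161.15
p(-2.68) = 66.85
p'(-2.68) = -58.07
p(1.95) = 21.15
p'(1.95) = 16.89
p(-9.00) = 1287.00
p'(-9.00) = -368.00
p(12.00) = -708.00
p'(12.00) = -263.00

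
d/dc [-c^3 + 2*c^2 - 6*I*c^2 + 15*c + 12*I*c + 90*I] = -3*c^2 + c*(4 - 12*I) + 15 + 12*I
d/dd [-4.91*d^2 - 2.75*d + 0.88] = -9.82*d - 2.75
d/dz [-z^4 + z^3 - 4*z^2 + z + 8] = -4*z^3 + 3*z^2 - 8*z + 1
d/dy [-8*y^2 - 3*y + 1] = -16*y - 3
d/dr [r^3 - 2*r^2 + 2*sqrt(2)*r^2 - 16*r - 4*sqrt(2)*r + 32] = 3*r^2 - 4*r + 4*sqrt(2)*r - 16 - 4*sqrt(2)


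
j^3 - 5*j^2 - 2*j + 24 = (j - 4)*(j - 3)*(j + 2)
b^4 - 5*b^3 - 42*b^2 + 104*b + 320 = (b - 8)*(b - 4)*(b + 2)*(b + 5)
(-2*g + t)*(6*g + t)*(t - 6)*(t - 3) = -12*g^2*t^2 + 108*g^2*t - 216*g^2 + 4*g*t^3 - 36*g*t^2 + 72*g*t + t^4 - 9*t^3 + 18*t^2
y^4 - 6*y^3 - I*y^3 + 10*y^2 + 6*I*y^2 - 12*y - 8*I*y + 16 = (y - 4)*(y - 2)*(y - 2*I)*(y + I)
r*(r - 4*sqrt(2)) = r^2 - 4*sqrt(2)*r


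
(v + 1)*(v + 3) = v^2 + 4*v + 3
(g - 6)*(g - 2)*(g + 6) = g^3 - 2*g^2 - 36*g + 72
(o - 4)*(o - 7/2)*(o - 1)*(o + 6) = o^4 - 5*o^3/2 - 59*o^2/2 + 115*o - 84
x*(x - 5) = x^2 - 5*x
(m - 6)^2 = m^2 - 12*m + 36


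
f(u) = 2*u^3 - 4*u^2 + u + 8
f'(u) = 6*u^2 - 8*u + 1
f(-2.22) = -35.82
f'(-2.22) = 48.33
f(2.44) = 15.68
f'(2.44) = 17.20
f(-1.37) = -6.02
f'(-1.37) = 23.22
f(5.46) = 219.76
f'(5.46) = 136.19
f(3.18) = 35.05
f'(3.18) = 36.23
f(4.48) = 112.03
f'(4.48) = 85.58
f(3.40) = 43.77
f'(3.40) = 43.16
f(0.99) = 7.01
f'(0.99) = -1.04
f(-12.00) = -4036.00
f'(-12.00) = 961.00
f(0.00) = 8.00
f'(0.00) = 1.00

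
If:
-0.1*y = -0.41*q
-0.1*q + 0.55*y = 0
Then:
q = 0.00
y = 0.00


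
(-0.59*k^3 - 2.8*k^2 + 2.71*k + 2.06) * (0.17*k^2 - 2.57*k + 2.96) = -0.1003*k^5 + 1.0403*k^4 + 5.9103*k^3 - 14.9025*k^2 + 2.7274*k + 6.0976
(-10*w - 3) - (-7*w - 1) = -3*w - 2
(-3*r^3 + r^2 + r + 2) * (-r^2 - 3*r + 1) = 3*r^5 + 8*r^4 - 7*r^3 - 4*r^2 - 5*r + 2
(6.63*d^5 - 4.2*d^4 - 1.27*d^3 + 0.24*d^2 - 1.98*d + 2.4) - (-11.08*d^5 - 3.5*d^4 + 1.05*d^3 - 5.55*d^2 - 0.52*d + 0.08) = 17.71*d^5 - 0.7*d^4 - 2.32*d^3 + 5.79*d^2 - 1.46*d + 2.32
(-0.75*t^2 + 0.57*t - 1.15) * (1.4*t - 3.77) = -1.05*t^3 + 3.6255*t^2 - 3.7589*t + 4.3355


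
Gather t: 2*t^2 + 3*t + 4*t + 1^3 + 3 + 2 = 2*t^2 + 7*t + 6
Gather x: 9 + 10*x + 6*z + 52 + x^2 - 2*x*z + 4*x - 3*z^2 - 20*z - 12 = x^2 + x*(14 - 2*z) - 3*z^2 - 14*z + 49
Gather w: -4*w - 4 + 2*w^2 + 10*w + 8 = 2*w^2 + 6*w + 4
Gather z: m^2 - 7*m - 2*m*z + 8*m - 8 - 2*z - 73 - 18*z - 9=m^2 + m + z*(-2*m - 20) - 90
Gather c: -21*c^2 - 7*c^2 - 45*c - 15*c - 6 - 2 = -28*c^2 - 60*c - 8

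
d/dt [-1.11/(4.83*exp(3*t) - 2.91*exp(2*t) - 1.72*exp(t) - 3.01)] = (16.0839*exp(2*t) - 6.4602*exp(t) - 1.9092)*exp(t)/(-4.83*exp(3*t) + 2.91*exp(2*t) + 1.72*exp(t) + 3.01)^2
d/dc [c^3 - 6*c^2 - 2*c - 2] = 3*c^2 - 12*c - 2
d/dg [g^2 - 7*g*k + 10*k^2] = 2*g - 7*k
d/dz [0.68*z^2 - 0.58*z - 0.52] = 1.36*z - 0.58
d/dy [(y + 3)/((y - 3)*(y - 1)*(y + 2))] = (-2*y^3 - 7*y^2 + 12*y + 21)/(y^6 - 4*y^5 - 6*y^4 + 32*y^3 + y^2 - 60*y + 36)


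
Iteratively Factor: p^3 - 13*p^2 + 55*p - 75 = (p - 3)*(p^2 - 10*p + 25) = (p - 5)*(p - 3)*(p - 5)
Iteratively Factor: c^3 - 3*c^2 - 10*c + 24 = (c + 3)*(c^2 - 6*c + 8) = (c - 2)*(c + 3)*(c - 4)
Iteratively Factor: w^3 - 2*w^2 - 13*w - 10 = (w + 2)*(w^2 - 4*w - 5) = (w + 1)*(w + 2)*(w - 5)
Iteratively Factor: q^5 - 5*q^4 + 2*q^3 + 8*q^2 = (q)*(q^4 - 5*q^3 + 2*q^2 + 8*q) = q*(q - 2)*(q^3 - 3*q^2 - 4*q) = q^2*(q - 2)*(q^2 - 3*q - 4) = q^2*(q - 2)*(q + 1)*(q - 4)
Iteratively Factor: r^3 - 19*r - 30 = (r - 5)*(r^2 + 5*r + 6) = (r - 5)*(r + 2)*(r + 3)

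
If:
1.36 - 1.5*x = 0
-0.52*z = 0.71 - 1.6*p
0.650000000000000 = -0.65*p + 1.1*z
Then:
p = 0.79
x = 0.91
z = 1.06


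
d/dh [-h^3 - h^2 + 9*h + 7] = -3*h^2 - 2*h + 9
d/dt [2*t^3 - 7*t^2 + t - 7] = 6*t^2 - 14*t + 1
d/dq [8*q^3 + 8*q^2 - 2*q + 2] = 24*q^2 + 16*q - 2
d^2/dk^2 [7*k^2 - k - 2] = 14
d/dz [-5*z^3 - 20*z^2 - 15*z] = -15*z^2 - 40*z - 15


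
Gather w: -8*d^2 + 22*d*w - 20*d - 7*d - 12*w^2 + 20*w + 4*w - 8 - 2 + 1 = -8*d^2 - 27*d - 12*w^2 + w*(22*d + 24) - 9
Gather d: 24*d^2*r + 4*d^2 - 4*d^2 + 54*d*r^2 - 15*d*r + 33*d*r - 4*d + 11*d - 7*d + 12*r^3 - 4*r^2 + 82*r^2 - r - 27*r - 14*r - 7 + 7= 24*d^2*r + d*(54*r^2 + 18*r) + 12*r^3 + 78*r^2 - 42*r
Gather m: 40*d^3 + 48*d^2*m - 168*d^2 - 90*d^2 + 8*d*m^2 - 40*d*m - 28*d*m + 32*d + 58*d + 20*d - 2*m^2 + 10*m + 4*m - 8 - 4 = 40*d^3 - 258*d^2 + 110*d + m^2*(8*d - 2) + m*(48*d^2 - 68*d + 14) - 12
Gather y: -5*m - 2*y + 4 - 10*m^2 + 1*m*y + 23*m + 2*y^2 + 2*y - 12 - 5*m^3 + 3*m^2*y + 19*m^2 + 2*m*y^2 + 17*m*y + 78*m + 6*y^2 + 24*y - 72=-5*m^3 + 9*m^2 + 96*m + y^2*(2*m + 8) + y*(3*m^2 + 18*m + 24) - 80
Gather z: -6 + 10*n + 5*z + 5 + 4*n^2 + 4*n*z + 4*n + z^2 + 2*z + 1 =4*n^2 + 14*n + z^2 + z*(4*n + 7)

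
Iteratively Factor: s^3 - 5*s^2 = (s)*(s^2 - 5*s) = s^2*(s - 5)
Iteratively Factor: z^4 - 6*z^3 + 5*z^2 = (z)*(z^3 - 6*z^2 + 5*z) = z^2*(z^2 - 6*z + 5) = z^2*(z - 1)*(z - 5)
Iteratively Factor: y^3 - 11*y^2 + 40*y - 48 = (y - 3)*(y^2 - 8*y + 16) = (y - 4)*(y - 3)*(y - 4)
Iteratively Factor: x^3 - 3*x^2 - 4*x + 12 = (x - 2)*(x^2 - x - 6) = (x - 2)*(x + 2)*(x - 3)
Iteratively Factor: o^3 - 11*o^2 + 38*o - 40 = (o - 2)*(o^2 - 9*o + 20) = (o - 5)*(o - 2)*(o - 4)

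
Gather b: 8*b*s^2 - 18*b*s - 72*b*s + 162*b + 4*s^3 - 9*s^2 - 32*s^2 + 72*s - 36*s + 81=b*(8*s^2 - 90*s + 162) + 4*s^3 - 41*s^2 + 36*s + 81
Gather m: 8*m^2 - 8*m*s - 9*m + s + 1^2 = 8*m^2 + m*(-8*s - 9) + s + 1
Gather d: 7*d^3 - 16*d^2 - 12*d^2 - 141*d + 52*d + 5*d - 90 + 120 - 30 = 7*d^3 - 28*d^2 - 84*d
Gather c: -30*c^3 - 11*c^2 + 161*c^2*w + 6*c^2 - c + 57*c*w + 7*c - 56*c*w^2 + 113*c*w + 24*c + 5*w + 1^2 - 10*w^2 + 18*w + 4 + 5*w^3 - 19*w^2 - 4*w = -30*c^3 + c^2*(161*w - 5) + c*(-56*w^2 + 170*w + 30) + 5*w^3 - 29*w^2 + 19*w + 5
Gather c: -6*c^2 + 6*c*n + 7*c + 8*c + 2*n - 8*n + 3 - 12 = -6*c^2 + c*(6*n + 15) - 6*n - 9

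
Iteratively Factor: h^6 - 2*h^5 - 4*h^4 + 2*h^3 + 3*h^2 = (h + 1)*(h^5 - 3*h^4 - h^3 + 3*h^2) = (h - 1)*(h + 1)*(h^4 - 2*h^3 - 3*h^2) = (h - 3)*(h - 1)*(h + 1)*(h^3 + h^2) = h*(h - 3)*(h - 1)*(h + 1)*(h^2 + h) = h^2*(h - 3)*(h - 1)*(h + 1)*(h + 1)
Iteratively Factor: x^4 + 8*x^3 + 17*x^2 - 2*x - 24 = (x - 1)*(x^3 + 9*x^2 + 26*x + 24) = (x - 1)*(x + 2)*(x^2 + 7*x + 12) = (x - 1)*(x + 2)*(x + 4)*(x + 3)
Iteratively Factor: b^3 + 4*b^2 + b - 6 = (b - 1)*(b^2 + 5*b + 6) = (b - 1)*(b + 3)*(b + 2)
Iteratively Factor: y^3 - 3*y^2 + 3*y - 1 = (y - 1)*(y^2 - 2*y + 1) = (y - 1)^2*(y - 1)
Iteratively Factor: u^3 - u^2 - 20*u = (u)*(u^2 - u - 20) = u*(u - 5)*(u + 4)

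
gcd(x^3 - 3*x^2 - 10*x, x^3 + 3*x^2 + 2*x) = x^2 + 2*x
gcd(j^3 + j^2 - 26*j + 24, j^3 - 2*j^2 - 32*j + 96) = j^2 + 2*j - 24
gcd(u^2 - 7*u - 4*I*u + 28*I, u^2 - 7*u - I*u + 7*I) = u - 7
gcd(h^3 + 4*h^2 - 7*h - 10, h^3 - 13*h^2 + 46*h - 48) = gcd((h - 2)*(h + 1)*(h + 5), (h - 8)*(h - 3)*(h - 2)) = h - 2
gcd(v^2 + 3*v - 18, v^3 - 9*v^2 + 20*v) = 1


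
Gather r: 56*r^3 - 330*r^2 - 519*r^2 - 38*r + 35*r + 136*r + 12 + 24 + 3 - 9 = 56*r^3 - 849*r^2 + 133*r + 30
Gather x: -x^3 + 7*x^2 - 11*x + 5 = -x^3 + 7*x^2 - 11*x + 5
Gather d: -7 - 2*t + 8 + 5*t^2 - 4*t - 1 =5*t^2 - 6*t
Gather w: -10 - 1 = -11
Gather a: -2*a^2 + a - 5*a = -2*a^2 - 4*a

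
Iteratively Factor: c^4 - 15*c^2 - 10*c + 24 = (c - 1)*(c^3 + c^2 - 14*c - 24) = (c - 1)*(c + 2)*(c^2 - c - 12) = (c - 4)*(c - 1)*(c + 2)*(c + 3)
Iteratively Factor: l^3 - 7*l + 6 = (l + 3)*(l^2 - 3*l + 2) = (l - 1)*(l + 3)*(l - 2)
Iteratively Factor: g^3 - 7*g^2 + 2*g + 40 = (g - 5)*(g^2 - 2*g - 8) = (g - 5)*(g + 2)*(g - 4)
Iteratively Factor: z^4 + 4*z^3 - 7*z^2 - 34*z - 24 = (z + 1)*(z^3 + 3*z^2 - 10*z - 24) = (z + 1)*(z + 2)*(z^2 + z - 12) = (z - 3)*(z + 1)*(z + 2)*(z + 4)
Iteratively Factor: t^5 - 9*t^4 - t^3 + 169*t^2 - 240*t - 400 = (t - 4)*(t^4 - 5*t^3 - 21*t^2 + 85*t + 100) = (t - 4)*(t + 4)*(t^3 - 9*t^2 + 15*t + 25) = (t - 4)*(t + 1)*(t + 4)*(t^2 - 10*t + 25) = (t - 5)*(t - 4)*(t + 1)*(t + 4)*(t - 5)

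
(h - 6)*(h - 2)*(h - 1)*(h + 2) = h^4 - 7*h^3 + 2*h^2 + 28*h - 24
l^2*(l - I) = l^3 - I*l^2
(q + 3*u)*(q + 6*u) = q^2 + 9*q*u + 18*u^2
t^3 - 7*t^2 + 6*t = t*(t - 6)*(t - 1)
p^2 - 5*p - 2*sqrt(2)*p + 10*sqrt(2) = (p - 5)*(p - 2*sqrt(2))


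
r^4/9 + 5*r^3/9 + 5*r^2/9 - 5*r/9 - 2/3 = (r/3 + 1/3)*(r/3 + 1)*(r - 1)*(r + 2)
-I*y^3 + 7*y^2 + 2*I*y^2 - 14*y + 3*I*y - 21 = (y - 3)*(y + 7*I)*(-I*y - I)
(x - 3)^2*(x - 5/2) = x^3 - 17*x^2/2 + 24*x - 45/2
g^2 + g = g*(g + 1)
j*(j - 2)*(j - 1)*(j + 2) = j^4 - j^3 - 4*j^2 + 4*j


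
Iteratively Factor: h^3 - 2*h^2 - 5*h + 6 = (h - 1)*(h^2 - h - 6) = (h - 1)*(h + 2)*(h - 3)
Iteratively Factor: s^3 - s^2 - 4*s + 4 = (s + 2)*(s^2 - 3*s + 2) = (s - 2)*(s + 2)*(s - 1)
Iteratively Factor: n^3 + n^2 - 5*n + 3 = (n - 1)*(n^2 + 2*n - 3) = (n - 1)*(n + 3)*(n - 1)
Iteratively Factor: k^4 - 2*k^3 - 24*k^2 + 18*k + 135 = (k - 3)*(k^3 + k^2 - 21*k - 45) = (k - 3)*(k + 3)*(k^2 - 2*k - 15) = (k - 5)*(k - 3)*(k + 3)*(k + 3)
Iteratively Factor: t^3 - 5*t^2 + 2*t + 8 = (t - 4)*(t^2 - t - 2) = (t - 4)*(t + 1)*(t - 2)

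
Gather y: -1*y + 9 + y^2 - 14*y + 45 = y^2 - 15*y + 54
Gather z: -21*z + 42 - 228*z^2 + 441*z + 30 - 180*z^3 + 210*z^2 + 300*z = -180*z^3 - 18*z^2 + 720*z + 72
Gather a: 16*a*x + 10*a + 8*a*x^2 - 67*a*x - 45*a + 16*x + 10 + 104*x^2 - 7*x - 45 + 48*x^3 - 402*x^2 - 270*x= a*(8*x^2 - 51*x - 35) + 48*x^3 - 298*x^2 - 261*x - 35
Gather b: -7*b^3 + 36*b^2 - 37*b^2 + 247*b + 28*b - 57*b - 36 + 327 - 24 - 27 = -7*b^3 - b^2 + 218*b + 240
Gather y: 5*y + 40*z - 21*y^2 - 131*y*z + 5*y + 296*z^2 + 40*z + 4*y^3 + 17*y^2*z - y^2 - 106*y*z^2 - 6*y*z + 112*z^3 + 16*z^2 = 4*y^3 + y^2*(17*z - 22) + y*(-106*z^2 - 137*z + 10) + 112*z^3 + 312*z^2 + 80*z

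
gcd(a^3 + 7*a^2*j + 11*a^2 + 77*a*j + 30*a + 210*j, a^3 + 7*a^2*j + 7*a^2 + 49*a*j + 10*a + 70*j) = a^2 + 7*a*j + 5*a + 35*j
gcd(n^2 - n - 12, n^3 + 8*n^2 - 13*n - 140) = n - 4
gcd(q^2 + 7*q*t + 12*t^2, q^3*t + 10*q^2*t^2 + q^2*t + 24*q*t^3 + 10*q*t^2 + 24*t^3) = q + 4*t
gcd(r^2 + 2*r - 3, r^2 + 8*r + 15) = r + 3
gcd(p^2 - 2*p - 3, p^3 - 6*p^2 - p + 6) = p + 1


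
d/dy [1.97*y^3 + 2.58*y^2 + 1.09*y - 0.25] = 5.91*y^2 + 5.16*y + 1.09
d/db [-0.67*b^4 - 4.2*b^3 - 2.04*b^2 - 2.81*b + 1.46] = -2.68*b^3 - 12.6*b^2 - 4.08*b - 2.81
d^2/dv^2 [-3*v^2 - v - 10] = -6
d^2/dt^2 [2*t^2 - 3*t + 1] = 4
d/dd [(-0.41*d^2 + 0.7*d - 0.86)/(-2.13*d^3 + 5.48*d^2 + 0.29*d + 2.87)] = (-0.8733*d^4 + 2.982*d^3 - 9.4503*d^2 + 7.0722*d + 2.2584)/(4.5369*d^6 - 23.3448*d^5 + 28.795*d^4 - 9.0478*d^3 + 31.5393*d^2 + 1.6646*d + 8.2369)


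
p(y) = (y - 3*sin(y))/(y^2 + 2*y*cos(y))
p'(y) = (1 - 3*cos(y))/(y^2 + 2*y*cos(y)) + (y - 3*sin(y))*(2*y*sin(y) - 2*y - 2*cos(y))/(y^2 + 2*y*cos(y))^2 = (2*y^2*sin(y) - 3*y^2*cos(y) - y^2 + 6*y*sin(y) - 6*y + 3*sin(2*y))/(y^2*(y + 2*cos(y))^2)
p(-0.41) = -1.35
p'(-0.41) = 1.42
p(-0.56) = -1.63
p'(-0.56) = 2.48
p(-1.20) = 2.80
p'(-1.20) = 19.04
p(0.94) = -0.74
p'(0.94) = 0.19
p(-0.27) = -1.18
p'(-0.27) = 0.93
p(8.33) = 0.09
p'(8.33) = 0.04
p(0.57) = -0.82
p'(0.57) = 0.22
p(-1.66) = 0.44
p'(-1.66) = 1.39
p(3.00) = 0.84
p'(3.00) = 0.42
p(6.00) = 0.14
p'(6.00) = -0.09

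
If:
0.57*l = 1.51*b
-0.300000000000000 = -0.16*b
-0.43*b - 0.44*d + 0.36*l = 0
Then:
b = 1.88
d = 2.23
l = 4.97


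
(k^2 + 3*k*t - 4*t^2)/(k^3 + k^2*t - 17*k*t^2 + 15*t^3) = (-k - 4*t)/(-k^2 - 2*k*t + 15*t^2)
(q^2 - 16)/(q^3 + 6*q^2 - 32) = (q - 4)/(q^2 + 2*q - 8)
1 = 1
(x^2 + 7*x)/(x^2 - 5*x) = (x + 7)/(x - 5)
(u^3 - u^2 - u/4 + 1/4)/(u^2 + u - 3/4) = (2*u^2 - u - 1)/(2*u + 3)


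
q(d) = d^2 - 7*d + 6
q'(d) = 2*d - 7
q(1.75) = -3.19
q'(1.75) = -3.50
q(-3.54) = 43.31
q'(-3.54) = -14.08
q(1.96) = -3.88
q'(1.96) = -3.08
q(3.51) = -6.25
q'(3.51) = 0.02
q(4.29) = -5.63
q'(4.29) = 1.58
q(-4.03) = 50.45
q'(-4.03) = -15.06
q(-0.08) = 6.57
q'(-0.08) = -7.16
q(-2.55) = 30.35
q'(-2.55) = -12.10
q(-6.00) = 84.00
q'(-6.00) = -19.00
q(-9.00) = 150.00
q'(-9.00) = -25.00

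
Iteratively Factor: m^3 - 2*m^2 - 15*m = (m)*(m^2 - 2*m - 15) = m*(m - 5)*(m + 3)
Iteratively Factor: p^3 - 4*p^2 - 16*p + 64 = (p + 4)*(p^2 - 8*p + 16) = (p - 4)*(p + 4)*(p - 4)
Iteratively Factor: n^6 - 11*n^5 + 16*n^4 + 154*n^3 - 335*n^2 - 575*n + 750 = (n - 1)*(n^5 - 10*n^4 + 6*n^3 + 160*n^2 - 175*n - 750) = (n - 1)*(n + 2)*(n^4 - 12*n^3 + 30*n^2 + 100*n - 375) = (n - 5)*(n - 1)*(n + 2)*(n^3 - 7*n^2 - 5*n + 75) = (n - 5)^2*(n - 1)*(n + 2)*(n^2 - 2*n - 15) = (n - 5)^3*(n - 1)*(n + 2)*(n + 3)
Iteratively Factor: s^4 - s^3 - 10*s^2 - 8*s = (s + 2)*(s^3 - 3*s^2 - 4*s) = (s + 1)*(s + 2)*(s^2 - 4*s) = s*(s + 1)*(s + 2)*(s - 4)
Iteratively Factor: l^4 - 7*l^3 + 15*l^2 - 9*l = (l - 1)*(l^3 - 6*l^2 + 9*l) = (l - 3)*(l - 1)*(l^2 - 3*l) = (l - 3)^2*(l - 1)*(l)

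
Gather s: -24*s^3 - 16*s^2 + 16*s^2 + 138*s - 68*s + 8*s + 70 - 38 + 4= -24*s^3 + 78*s + 36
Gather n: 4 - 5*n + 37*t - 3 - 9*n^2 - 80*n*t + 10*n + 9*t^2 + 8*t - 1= -9*n^2 + n*(5 - 80*t) + 9*t^2 + 45*t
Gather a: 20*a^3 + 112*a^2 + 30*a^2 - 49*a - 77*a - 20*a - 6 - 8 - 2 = 20*a^3 + 142*a^2 - 146*a - 16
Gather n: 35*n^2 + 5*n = 35*n^2 + 5*n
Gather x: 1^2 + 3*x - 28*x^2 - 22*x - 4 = -28*x^2 - 19*x - 3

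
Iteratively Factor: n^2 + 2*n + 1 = (n + 1)*(n + 1)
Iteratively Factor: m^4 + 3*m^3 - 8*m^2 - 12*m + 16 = (m + 4)*(m^3 - m^2 - 4*m + 4) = (m + 2)*(m + 4)*(m^2 - 3*m + 2) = (m - 1)*(m + 2)*(m + 4)*(m - 2)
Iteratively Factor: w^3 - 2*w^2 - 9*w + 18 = (w + 3)*(w^2 - 5*w + 6) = (w - 2)*(w + 3)*(w - 3)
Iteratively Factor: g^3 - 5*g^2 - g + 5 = (g - 5)*(g^2 - 1) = (g - 5)*(g - 1)*(g + 1)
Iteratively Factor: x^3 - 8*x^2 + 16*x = (x - 4)*(x^2 - 4*x) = x*(x - 4)*(x - 4)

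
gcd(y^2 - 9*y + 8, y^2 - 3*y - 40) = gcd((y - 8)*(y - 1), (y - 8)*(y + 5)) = y - 8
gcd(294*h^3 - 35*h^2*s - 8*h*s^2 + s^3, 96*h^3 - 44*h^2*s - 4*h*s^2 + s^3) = 6*h + s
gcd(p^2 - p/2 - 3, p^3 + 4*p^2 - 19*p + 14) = p - 2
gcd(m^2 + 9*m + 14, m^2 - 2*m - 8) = m + 2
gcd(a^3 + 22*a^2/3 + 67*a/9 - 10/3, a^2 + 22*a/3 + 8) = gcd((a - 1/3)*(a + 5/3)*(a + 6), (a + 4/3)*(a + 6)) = a + 6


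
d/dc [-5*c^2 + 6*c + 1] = 6 - 10*c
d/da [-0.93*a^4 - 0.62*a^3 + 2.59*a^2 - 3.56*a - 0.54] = -3.72*a^3 - 1.86*a^2 + 5.18*a - 3.56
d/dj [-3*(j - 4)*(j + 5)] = -6*j - 3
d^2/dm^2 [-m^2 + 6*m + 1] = -2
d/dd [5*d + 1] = 5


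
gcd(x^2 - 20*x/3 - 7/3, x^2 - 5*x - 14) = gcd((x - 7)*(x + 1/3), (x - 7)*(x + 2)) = x - 7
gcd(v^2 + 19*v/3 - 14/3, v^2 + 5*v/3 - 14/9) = v - 2/3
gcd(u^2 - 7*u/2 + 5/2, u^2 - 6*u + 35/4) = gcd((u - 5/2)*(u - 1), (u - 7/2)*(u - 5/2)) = u - 5/2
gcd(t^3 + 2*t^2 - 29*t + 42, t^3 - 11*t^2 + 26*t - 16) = t - 2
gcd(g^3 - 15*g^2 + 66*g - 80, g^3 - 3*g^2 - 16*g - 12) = 1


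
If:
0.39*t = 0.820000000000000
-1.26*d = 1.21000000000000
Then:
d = -0.96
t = 2.10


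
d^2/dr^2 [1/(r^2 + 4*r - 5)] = 2*(-r^2 - 4*r + 4*(r + 2)^2 + 5)/(r^2 + 4*r - 5)^3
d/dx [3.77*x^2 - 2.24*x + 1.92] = 7.54*x - 2.24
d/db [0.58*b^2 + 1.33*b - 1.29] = 1.16*b + 1.33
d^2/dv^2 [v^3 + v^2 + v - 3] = 6*v + 2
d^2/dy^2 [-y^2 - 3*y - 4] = -2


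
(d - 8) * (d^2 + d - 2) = d^3 - 7*d^2 - 10*d + 16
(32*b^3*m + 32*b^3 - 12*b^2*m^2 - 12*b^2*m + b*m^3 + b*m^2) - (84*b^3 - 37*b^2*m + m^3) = 32*b^3*m - 52*b^3 - 12*b^2*m^2 + 25*b^2*m + b*m^3 + b*m^2 - m^3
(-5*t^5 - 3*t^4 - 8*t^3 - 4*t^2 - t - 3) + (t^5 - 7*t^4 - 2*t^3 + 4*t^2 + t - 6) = -4*t^5 - 10*t^4 - 10*t^3 - 9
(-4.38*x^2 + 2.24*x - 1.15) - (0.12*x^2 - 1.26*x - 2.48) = -4.5*x^2 + 3.5*x + 1.33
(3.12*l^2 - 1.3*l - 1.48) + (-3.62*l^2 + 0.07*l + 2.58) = -0.5*l^2 - 1.23*l + 1.1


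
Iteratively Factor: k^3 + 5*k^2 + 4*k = (k + 1)*(k^2 + 4*k) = (k + 1)*(k + 4)*(k)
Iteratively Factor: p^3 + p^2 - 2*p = (p - 1)*(p^2 + 2*p) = p*(p - 1)*(p + 2)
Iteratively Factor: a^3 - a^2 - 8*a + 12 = (a - 2)*(a^2 + a - 6) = (a - 2)^2*(a + 3)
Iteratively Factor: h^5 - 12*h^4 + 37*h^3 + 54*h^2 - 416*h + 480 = (h - 5)*(h^4 - 7*h^3 + 2*h^2 + 64*h - 96) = (h - 5)*(h - 4)*(h^3 - 3*h^2 - 10*h + 24) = (h - 5)*(h - 4)^2*(h^2 + h - 6) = (h - 5)*(h - 4)^2*(h + 3)*(h - 2)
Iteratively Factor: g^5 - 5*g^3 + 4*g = (g)*(g^4 - 5*g^2 + 4) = g*(g - 2)*(g^3 + 2*g^2 - g - 2) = g*(g - 2)*(g + 2)*(g^2 - 1) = g*(g - 2)*(g + 1)*(g + 2)*(g - 1)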